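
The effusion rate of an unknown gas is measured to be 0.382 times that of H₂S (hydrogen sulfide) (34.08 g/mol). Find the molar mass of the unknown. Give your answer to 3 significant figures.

234 g/mol

Using Graham's law: rate_X/rate_H₂S = √(M_H₂S/M_X).
0.382 = √(34.08/M_X)
M_X = 34.08 / 0.382² = 34.08 / 0.1459 = 234 g/mol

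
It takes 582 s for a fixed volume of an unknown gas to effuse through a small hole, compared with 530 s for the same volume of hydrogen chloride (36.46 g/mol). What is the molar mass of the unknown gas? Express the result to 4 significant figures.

43.97 g/mol

Since effusion rate ∝ 1/√M, t_X/t_HCl = √(M_X/M_HCl).
582/530 = 1.098 = √(M_X/36.46)
M_X = 36.46 × 1.098² = 36.46 × 1.206 = 43.97 g/mol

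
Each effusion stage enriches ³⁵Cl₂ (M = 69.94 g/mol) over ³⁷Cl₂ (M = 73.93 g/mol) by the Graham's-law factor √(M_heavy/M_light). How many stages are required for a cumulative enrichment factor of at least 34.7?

128

Per stage α = (73.93/69.94)^(1/2) = 1.05705^0.5, giving ln α = 0.02774.
Need α^N ≥ 34.7 ⇒ N ≥ ln(34.7) / ln α = 3.547 / 0.02774 = 127.85.
Minimum whole number of stages: N = 128.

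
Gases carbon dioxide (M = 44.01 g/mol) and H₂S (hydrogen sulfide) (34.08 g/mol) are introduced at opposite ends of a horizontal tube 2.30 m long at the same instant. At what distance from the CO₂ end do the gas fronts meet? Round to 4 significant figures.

1.077 m

Graham's law gives d_CO₂/d_H₂S = rate_CO₂/rate_H₂S = √(M_H₂S/M_CO₂) = √(34.08/44.01) = 0.8800.
With d_CO₂ + d_H₂S = 2.30 m, d_H₂S = 2.30/(1 + 0.8800) = 1.223 m.
d_CO₂ = 2.30 − 1.223 = 1.077 m.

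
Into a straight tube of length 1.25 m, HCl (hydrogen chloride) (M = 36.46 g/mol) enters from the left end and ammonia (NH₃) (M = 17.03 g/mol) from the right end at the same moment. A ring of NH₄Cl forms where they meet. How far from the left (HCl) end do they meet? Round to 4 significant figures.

The fronts meet when d_HCl + d_NH₃ = L with d_HCl/d_NH₃ = √(M_NH₃/M_HCl) (Graham's law). Here √(M_NH₃/M_HCl) = √(17.03/36.46) = 0.6834.
With d_HCl + d_NH₃ = 1.25 m, d_NH₃ = 1.25/(1 + 0.6834) = 0.7425 m.
d_HCl = 1.25 − 0.7425 = 0.5075 m.

0.5075 m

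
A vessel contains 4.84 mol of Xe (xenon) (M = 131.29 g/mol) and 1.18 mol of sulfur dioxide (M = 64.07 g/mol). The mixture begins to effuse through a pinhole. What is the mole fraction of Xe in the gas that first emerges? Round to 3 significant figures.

Each component's effusion rate ∝ (its partial pressure)·(1/√M) ∝ n_i/√M_i.
Mole fraction of Xe in the effusate = (n_Xe/√M_Xe) / (n_Xe/√M_Xe + n_SO₂/√M_SO₂)
= (4.84/√131.29) / (4.84/√131.29 + 1.18/√64.07) = 0.4224/(0.4224 + 0.1474) = 0.741.

0.741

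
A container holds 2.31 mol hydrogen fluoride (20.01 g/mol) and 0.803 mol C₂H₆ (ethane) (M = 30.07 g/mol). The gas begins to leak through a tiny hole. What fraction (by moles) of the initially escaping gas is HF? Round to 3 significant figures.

Each component's effusion rate ∝ (its partial pressure)·(1/√M) ∝ n_i/√M_i.
x_HF(eff) = (n_HF/√M_HF) / (n_HF/√M_HF + n_C₂H₆/√M_C₂H₆)
= (2.31/√20.01) / (2.31/√20.01 + 0.803/√30.07) = 0.5164/(0.5164 + 0.1464) = 0.779.

0.779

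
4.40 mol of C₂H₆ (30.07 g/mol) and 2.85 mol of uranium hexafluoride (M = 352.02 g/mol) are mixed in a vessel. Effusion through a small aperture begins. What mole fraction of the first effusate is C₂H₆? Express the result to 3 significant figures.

Rate_i ∝ x_i/√M_i (Graham's law weighted by mole fraction), so the effusate composition follows n_i/√M_i.
So x_C₂H₆ in the escaping gas = (n_C₂H₆/√M_C₂H₆) / Σ(n_i/√M_i)
= (4.40/√30.07) / (4.40/√30.07 + 2.85/√352.02) = 0.8024/(0.8024 + 0.1519) = 0.841.

0.841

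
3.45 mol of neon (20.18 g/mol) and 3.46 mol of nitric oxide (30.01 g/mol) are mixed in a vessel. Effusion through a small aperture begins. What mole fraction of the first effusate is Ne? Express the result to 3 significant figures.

Effusion rate of each component ∝ n_i/√M_i (partial pressure × 1/√M).
So x_Ne in the escaping gas = (n_Ne/√M_Ne) / Σ(n_i/√M_i)
= (3.45/√20.18) / (3.45/√20.18 + 3.46/√30.01) = 0.7680/(0.7680 + 0.6316) = 0.549.

0.549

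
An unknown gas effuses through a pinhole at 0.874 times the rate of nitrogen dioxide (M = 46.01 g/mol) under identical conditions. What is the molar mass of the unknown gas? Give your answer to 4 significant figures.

By Graham's law, rate_X/rate_NO₂ = √(M_NO₂/M_X).
0.874 = √(46.01/M_X)
M_X = 46.01 / 0.874² = 46.01 / 0.7639 = 60.23 g/mol

60.23 g/mol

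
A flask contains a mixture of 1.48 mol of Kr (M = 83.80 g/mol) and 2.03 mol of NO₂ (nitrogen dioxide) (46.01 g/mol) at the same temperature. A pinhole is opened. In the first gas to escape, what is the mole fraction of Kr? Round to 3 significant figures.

Rate_i ∝ x_i/√M_i (Graham's law weighted by mole fraction), so the effusate composition follows n_i/√M_i.
Mole fraction of Kr in the effusate = (n_Kr/√M_Kr) / (n_Kr/√M_Kr + n_NO₂/√M_NO₂)
= (1.48/√83.80) / (1.48/√83.80 + 2.03/√46.01) = 0.1617/(0.1617 + 0.2993) = 0.351.

0.351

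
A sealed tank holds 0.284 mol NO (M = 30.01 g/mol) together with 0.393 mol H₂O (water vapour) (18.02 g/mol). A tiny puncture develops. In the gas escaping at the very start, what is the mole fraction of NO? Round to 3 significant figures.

0.359

Rate_i ∝ x_i/√M_i (Graham's law weighted by mole fraction), so the effusate composition follows n_i/√M_i.
So x_NO in the escaping gas = (n_NO/√M_NO) / Σ(n_i/√M_i)
= (0.284/√30.01) / (0.284/√30.01 + 0.393/√18.02) = 0.05184/(0.05184 + 0.09258) = 0.359.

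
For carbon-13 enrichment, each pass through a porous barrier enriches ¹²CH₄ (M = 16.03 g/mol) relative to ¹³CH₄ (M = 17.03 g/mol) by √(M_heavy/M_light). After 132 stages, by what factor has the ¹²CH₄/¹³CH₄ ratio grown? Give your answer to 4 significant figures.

54.27

Each stage multiplies the ratio by α = √(17.03/16.03), so after 132 stages the overall factor is α^132 = (17.03/16.03)^(132/2).
= 1.06238^66 = 54.27.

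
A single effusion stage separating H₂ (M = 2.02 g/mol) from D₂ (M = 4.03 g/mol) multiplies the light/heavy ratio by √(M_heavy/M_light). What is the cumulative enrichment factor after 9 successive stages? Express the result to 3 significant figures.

22.4

The single-stage factor is √(M_heavy/M_light), so 9 stages give [√(4.03/2.02)]^9 = (4.03/2.02)^(9/2).
= 1.99505^(9/2) = 22.4.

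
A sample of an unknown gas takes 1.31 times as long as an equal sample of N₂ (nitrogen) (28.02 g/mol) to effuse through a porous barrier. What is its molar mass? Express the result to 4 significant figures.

Using Graham's law: t_X/t_N₂ = √(M_X/M_N₂).
1.31 = √(M_X/28.02)
M_X = 28.02 × 1.31² = 28.02 × 1.716 = 48.09 g/mol

48.09 g/mol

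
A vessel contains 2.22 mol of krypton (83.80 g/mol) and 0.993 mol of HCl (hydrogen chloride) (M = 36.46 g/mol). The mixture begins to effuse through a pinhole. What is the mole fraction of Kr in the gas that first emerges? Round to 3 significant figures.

0.596

The effusion rate of species i is ∝ p_i/√M_i ∝ n_i/√M_i.
So x_Kr in the escaping gas = (n_Kr/√M_Kr) / Σ(n_i/√M_i)
= (2.22/√83.80) / (2.22/√83.80 + 0.993/√36.46) = 0.2425/(0.2425 + 0.1645) = 0.596.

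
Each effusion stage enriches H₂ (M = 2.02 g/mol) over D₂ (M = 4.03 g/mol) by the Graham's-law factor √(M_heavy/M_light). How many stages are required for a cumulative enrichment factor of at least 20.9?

Single-stage factor α = √(4.03/2.02), so ln α = ½ ln(1.99505) = 0.3453.
Need α^N ≥ 20.9 ⇒ N ≥ ln(20.9) / ln α = 3.040 / 0.3453 = 8.80.
So at least 9 stages are needed.

9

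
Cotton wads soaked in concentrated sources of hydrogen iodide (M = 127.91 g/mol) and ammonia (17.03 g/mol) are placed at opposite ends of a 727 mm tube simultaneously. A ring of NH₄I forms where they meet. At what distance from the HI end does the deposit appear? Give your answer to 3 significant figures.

In equal time, each gas travels a distance ∝ its rate ∝ 1/√M, so d_HI/d_NH₃ = √(M_NH₃/M_HI) = √(17.03/127.91) = 0.3649.
With d_HI + d_NH₃ = 727 mm, d_NH₃ = 727/(1 + 0.3649) = 532.6 mm.
d_HI = 727 − 532.6 = 194 mm.

194 mm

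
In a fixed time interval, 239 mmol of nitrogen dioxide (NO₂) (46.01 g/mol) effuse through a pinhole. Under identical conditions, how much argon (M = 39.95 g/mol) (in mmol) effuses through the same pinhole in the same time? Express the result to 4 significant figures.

256.5 mmol

Since effusion rate ∝ 1/√M, rate_Ar/rate_NO₂ = √(M_NO₂/M_Ar) = √(46.01/39.95) = √1.152 = 1.073.
So the amount for Ar is 239 × 1.073 = 256.5 mmol.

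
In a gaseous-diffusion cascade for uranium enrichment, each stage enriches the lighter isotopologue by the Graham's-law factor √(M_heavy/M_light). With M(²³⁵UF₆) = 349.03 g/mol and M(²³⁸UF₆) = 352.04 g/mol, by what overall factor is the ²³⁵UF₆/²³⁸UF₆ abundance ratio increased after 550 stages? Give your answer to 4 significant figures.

After 550 stages the ratio has grown by (√(352.04/349.03))^550 = (352.04/349.03)^(550/2).
= 1.00862^275 = 10.61.

10.61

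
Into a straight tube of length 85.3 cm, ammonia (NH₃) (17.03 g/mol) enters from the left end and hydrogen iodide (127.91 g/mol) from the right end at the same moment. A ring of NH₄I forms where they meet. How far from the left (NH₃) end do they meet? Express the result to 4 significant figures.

62.50 cm

Graham's law gives d_NH₃/d_HI = rate_NH₃/rate_HI = √(M_HI/M_NH₃) = √(127.91/17.03) = 2.741.
With d_NH₃ + d_HI = 85.3 cm, d_HI = 85.3/(1 + 2.741) = 22.80 cm.
d_NH₃ = 85.3 − 22.80 = 62.50 cm.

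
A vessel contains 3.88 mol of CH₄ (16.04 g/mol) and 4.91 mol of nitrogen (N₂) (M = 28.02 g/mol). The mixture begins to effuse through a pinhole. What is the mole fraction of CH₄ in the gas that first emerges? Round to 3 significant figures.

Effusion rate of each component ∝ n_i/√M_i (partial pressure × 1/√M).
So x_CH₄ in the escaping gas = (n_CH₄/√M_CH₄) / Σ(n_i/√M_i)
= (3.88/√16.04) / (3.88/√16.04 + 4.91/√28.02) = 0.9688/(0.9688 + 0.9276) = 0.511.

0.511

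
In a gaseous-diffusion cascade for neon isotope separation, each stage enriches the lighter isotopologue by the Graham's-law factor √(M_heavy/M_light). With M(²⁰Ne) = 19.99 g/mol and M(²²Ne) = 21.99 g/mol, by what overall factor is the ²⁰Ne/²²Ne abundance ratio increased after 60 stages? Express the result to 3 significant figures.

After 60 stages the ratio has grown by (√(21.99/19.99))^60 = (21.99/19.99)^(60/2).
= 1.10005^30 = 17.5.

17.5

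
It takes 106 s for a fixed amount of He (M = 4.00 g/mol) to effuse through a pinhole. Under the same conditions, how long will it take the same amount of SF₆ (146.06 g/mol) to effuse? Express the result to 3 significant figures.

641 s

From Graham's law, t_SF₆/t_He = √(M_SF₆/M_He) = √(146.06/4.00) = √36.52 = 6.043.
So the time for SF₆ is 106 × 6.043 = 641 s.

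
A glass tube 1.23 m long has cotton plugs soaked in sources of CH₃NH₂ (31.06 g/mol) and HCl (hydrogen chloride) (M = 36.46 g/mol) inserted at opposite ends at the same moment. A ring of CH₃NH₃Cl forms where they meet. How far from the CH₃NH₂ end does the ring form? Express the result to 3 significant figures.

In equal time, each gas travels a distance ∝ its rate ∝ 1/√M, so d_CH₃NH₂/d_HCl = √(M_HCl/M_CH₃NH₂) = √(36.46/31.06) = 1.083.
With d_CH₃NH₂ + d_HCl = 1.23 m, d_HCl = 1.23/(1 + 1.083) = 0.5904 m.
d_CH₃NH₂ = 1.23 − 0.5904 = 0.640 m.

0.640 m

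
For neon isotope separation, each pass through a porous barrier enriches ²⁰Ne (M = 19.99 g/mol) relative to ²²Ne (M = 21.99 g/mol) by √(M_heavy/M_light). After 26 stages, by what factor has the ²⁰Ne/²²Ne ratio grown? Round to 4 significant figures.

3.454

After 26 stages the ratio has grown by (√(21.99/19.99))^26 = (21.99/19.99)^(26/2).
= 1.10005^13 = 3.454.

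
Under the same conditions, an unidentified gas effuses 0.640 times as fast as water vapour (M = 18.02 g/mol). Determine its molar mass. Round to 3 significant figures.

Graham's law gives rate_X/rate_H₂O = √(M_H₂O/M_X).
0.640 = √(18.02/M_X)
M_X = 18.02 / 0.640² = 18.02 / 0.4096 = 44.0 g/mol

44.0 g/mol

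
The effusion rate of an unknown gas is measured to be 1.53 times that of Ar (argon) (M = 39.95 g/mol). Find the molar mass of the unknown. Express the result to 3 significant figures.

From Graham's law, rate_X/rate_Ar = √(M_Ar/M_X).
1.53 = √(39.95/M_X)
M_X = 39.95 / 1.53² = 39.95 / 2.341 = 17.1 g/mol

17.1 g/mol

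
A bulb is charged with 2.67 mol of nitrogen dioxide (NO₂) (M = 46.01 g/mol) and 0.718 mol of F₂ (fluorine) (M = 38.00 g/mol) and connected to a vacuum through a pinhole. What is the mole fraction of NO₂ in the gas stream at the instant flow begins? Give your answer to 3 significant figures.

Effusion rate of each component ∝ n_i/√M_i (partial pressure × 1/√M).
So x_NO₂ in the escaping gas = (n_NO₂/√M_NO₂) / Σ(n_i/√M_i)
= (2.67/√46.01) / (2.67/√46.01 + 0.718/√38.00) = 0.3936/(0.3936 + 0.1165) = 0.772.

0.772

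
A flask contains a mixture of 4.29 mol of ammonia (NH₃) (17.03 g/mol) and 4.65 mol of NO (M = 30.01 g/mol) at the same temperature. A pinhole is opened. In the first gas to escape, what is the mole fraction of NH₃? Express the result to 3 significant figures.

0.551

Rate_i ∝ x_i/√M_i (Graham's law weighted by mole fraction), so the effusate composition follows n_i/√M_i.
Mole fraction of NH₃ in the effusate = (n_NH₃/√M_NH₃) / (n_NH₃/√M_NH₃ + n_NO/√M_NO)
= (4.29/√17.03) / (4.29/√17.03 + 4.65/√30.01) = 1.040/(1.040 + 0.8488) = 0.551.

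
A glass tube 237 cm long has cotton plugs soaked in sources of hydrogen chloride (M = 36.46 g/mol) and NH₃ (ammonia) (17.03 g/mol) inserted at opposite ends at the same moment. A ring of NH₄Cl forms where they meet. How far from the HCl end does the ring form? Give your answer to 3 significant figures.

Distances travelled in equal time are proportional to diffusion rates, so d_HCl/d_NH₃ = √(M_NH₃/M_HCl) = √(17.03/36.46) = 0.6834.
With d_HCl + d_NH₃ = 237 cm, d_NH₃ = 237/(1 + 0.6834) = 140.8 cm.
d_HCl = 237 − 140.8 = 96.2 cm.

96.2 cm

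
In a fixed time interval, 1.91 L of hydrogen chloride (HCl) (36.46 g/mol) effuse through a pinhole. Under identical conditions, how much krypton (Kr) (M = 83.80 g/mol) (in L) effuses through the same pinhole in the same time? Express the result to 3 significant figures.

1.26 L

Since effusion rate ∝ 1/√M, rate_Kr/rate_HCl = √(M_HCl/M_Kr) = √(36.46/83.80) = √0.4351 = 0.6596.
So the volume for Kr is 1.91 × 0.6596 = 1.26 L.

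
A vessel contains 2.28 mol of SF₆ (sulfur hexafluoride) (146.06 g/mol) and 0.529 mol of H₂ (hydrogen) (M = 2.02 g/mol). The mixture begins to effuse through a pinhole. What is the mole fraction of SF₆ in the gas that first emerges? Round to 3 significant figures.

The effusion rate of species i is ∝ p_i/√M_i ∝ n_i/√M_i.
So x_SF₆ in the escaping gas = (n_SF₆/√M_SF₆) / Σ(n_i/√M_i)
= (2.28/√146.06) / (2.28/√146.06 + 0.529/√2.02) = 0.1887/(0.1887 + 0.3722) = 0.336.

0.336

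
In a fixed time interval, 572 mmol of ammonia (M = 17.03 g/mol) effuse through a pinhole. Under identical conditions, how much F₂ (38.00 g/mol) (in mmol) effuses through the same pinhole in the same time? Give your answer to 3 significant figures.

Since effusion rate ∝ 1/√M, rate_F₂/rate_NH₃ = √(M_NH₃/M_F₂) = √(17.03/38.00) = √0.4482 = 0.6694.
So the amount for F₂ is 572 × 0.6694 = 383 mmol.

383 mmol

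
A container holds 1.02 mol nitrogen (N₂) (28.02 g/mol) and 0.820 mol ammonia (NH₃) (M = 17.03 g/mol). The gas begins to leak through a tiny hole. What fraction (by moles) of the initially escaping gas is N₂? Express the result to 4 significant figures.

0.4923

Rate_i ∝ x_i/√M_i (Graham's law weighted by mole fraction), so the effusate composition follows n_i/√M_i.
x_N₂(eff) = (n_N₂/√M_N₂) / (n_N₂/√M_N₂ + n_NH₃/√M_NH₃)
= (1.02/√28.02) / (1.02/√28.02 + 0.820/√17.03) = 0.1927/(0.1927 + 0.1987) = 0.4923.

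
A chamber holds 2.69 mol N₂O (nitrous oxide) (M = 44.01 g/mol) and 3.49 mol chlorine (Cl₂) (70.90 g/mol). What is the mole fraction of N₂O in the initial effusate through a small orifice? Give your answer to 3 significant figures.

The effusion rate of species i is ∝ p_i/√M_i ∝ n_i/√M_i.
Mole fraction of N₂O in the effusate = (n_N₂O/√M_N₂O) / (n_N₂O/√M_N₂O + n_Cl₂/√M_Cl₂)
= (2.69/√44.01) / (2.69/√44.01 + 3.49/√70.90) = 0.4055/(0.4055 + 0.4145) = 0.495.

0.495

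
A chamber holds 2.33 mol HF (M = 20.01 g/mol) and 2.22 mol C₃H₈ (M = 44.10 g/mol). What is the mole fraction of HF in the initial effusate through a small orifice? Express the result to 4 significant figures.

Effusion rate of each component ∝ n_i/√M_i (partial pressure × 1/√M).
So x_HF in the escaping gas = (n_HF/√M_HF) / Σ(n_i/√M_i)
= (2.33/√20.01) / (2.33/√20.01 + 2.22/√44.10) = 0.5209/(0.5209 + 0.3343) = 0.6091.

0.6091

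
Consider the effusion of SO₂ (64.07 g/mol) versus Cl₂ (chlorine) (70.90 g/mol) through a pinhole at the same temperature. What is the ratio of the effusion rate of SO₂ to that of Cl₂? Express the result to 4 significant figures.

Using Graham's law: rate_SO₂/rate_Cl₂ = √(M_Cl₂/M_SO₂) = √(70.90/64.07) = √1.107 = 1.052.

1.052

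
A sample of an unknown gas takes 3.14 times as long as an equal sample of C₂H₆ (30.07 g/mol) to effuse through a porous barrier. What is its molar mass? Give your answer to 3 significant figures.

296 g/mol

Using Graham's law: t_X/t_C₂H₆ = √(M_X/M_C₂H₆).
3.14 = √(M_X/30.07)
M_X = 30.07 × 3.14² = 30.07 × 9.860 = 296 g/mol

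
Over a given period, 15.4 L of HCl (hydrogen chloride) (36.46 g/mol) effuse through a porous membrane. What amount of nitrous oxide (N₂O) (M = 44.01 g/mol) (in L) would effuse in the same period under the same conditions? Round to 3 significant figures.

By Graham's law, rate_N₂O/rate_HCl = √(M_HCl/M_N₂O) = √(36.46/44.01) = √0.8284 = 0.9102.
So the volume for N₂O is 15.4 × 0.9102 = 14.0 L.

14.0 L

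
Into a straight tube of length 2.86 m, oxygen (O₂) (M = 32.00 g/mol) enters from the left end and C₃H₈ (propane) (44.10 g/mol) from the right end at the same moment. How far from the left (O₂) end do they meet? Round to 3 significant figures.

Distances travelled in equal time are proportional to diffusion rates, so d_O₂/d_C₃H₈ = √(M_C₃H₈/M_O₂) = √(44.10/32.00) = 1.174.
With d_O₂ + d_C₃H₈ = 2.86 m, d_C₃H₈ = 2.86/(1 + 1.174) = 1.316 m.
d_O₂ = 2.86 − 1.316 = 1.54 m.

1.54 m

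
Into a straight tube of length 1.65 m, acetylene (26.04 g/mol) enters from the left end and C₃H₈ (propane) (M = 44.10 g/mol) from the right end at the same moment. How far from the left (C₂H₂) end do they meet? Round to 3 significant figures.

0.933 m

The fronts meet when d_C₂H₂ + d_C₃H₈ = L with d_C₂H₂/d_C₃H₈ = √(M_C₃H₈/M_C₂H₂) (Graham's law). Here √(M_C₃H₈/M_C₂H₂) = √(44.10/26.04) = 1.301.
With d_C₂H₂ + d_C₃H₈ = 1.65 m, d_C₃H₈ = 1.65/(1 + 1.301) = 0.7170 m.
d_C₂H₂ = 1.65 − 0.7170 = 0.933 m.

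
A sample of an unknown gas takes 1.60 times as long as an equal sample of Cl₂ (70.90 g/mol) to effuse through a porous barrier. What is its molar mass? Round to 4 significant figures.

From Graham's law, t_X/t_Cl₂ = √(M_X/M_Cl₂).
1.60 = √(M_X/70.90)
M_X = 70.90 × 1.60² = 70.90 × 2.560 = 181.5 g/mol

181.5 g/mol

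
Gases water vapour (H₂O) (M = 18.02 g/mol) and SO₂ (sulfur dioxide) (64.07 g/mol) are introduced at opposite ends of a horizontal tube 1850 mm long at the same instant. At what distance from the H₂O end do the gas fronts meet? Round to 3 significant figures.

1210 mm

In equal time, each gas travels a distance ∝ its rate ∝ 1/√M, so d_H₂O/d_SO₂ = √(M_SO₂/M_H₂O) = √(64.07/18.02) = 1.886.
With d_H₂O + d_SO₂ = 1850 mm, d_SO₂ = 1850/(1 + 1.886) = 641.1 mm.
d_H₂O = 1850 − 641.1 = 1210 mm.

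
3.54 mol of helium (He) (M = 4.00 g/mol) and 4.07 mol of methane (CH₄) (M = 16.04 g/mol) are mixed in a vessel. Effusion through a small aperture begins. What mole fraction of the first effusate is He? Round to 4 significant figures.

Each component's effusion rate ∝ (its partial pressure)·(1/√M) ∝ n_i/√M_i.
x_He(eff) = (n_He/√M_He) / (n_He/√M_He + n_CH₄/√M_CH₄)
= (3.54/√4.00) / (3.54/√4.00 + 4.07/√16.04) = 1.770/(1.770 + 1.016) = 0.6353.

0.6353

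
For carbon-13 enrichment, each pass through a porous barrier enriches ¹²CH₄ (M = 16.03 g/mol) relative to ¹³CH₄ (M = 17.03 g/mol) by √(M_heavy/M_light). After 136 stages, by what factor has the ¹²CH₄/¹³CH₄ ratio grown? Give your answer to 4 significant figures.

61.25

After 136 stages the ratio has grown by (√(17.03/16.03))^136 = (17.03/16.03)^(136/2).
= 1.06238^68 = 61.25.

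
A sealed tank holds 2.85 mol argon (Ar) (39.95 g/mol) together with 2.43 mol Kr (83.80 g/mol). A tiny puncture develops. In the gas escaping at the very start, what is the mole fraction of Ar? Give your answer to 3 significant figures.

Effusion rate of each component ∝ n_i/√M_i (partial pressure × 1/√M).
So x_Ar in the escaping gas = (n_Ar/√M_Ar) / Σ(n_i/√M_i)
= (2.85/√39.95) / (2.85/√39.95 + 2.43/√83.80) = 0.4509/(0.4509 + 0.2655) = 0.629.

0.629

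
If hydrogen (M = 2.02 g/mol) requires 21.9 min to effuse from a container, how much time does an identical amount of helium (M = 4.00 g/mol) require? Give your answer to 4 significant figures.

Using Graham's law: t_He/t_H₂ = √(M_He/M_H₂) = √(4.00/2.02) = √1.980 = 1.407.
So the time for He is 21.9 × 1.407 = 30.82 min.

30.82 min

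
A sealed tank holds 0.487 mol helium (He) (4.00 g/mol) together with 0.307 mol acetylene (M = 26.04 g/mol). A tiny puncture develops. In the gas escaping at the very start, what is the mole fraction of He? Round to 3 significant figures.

The effusion rate of species i is ∝ p_i/√M_i ∝ n_i/√M_i.
x_He(eff) = (n_He/√M_He) / (n_He/√M_He + n_C₂H₂/√M_C₂H₂)
= (0.487/√4.00) / (0.487/√4.00 + 0.307/√26.04) = 0.2435/(0.2435 + 0.06016) = 0.802.

0.802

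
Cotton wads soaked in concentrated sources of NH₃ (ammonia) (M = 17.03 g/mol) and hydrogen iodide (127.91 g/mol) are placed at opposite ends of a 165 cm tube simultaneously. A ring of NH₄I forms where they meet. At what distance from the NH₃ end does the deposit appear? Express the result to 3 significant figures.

121 cm

The fronts meet when d_NH₃ + d_HI = L with d_NH₃/d_HI = √(M_HI/M_NH₃) (Graham's law). Here √(M_HI/M_NH₃) = √(127.91/17.03) = 2.741.
With d_NH₃ + d_HI = 165 cm, d_HI = 165/(1 + 2.741) = 44.11 cm.
d_NH₃ = 165 − 44.11 = 121 cm.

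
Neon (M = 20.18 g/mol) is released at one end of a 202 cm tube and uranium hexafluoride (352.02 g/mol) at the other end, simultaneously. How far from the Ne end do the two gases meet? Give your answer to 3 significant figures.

The fronts meet when d_Ne + d_UF₆ = L with d_Ne/d_UF₆ = √(M_UF₆/M_Ne) (Graham's law). Here √(M_UF₆/M_Ne) = √(352.02/20.18) = 4.177.
With d_Ne + d_UF₆ = 202 cm, d_UF₆ = 202/(1 + 4.177) = 39.02 cm.
d_Ne = 202 − 39.02 = 163 cm.

163 cm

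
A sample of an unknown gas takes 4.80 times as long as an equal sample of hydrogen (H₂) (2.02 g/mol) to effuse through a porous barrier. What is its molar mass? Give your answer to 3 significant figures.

46.5 g/mol

Using Graham's law: t_X/t_H₂ = √(M_X/M_H₂).
4.80 = √(M_X/2.02)
M_X = 2.02 × 4.80² = 2.02 × 23.04 = 46.5 g/mol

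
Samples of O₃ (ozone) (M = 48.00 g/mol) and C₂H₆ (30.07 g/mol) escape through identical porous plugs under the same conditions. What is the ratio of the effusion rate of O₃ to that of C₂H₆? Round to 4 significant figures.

0.7915

Graham's law gives rate_O₃/rate_C₂H₆ = √(M_C₂H₆/M_O₃) = √(30.07/48.00) = √0.6265 = 0.7915.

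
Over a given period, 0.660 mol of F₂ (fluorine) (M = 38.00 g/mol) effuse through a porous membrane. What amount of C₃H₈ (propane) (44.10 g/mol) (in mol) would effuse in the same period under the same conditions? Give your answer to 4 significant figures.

From Graham's law, rate_C₃H₈/rate_F₂ = √(M_F₂/M_C₃H₈) = √(38.00/44.10) = √0.8617 = 0.9283.
So the amount for C₃H₈ is 0.660 × 0.9283 = 0.6127 mol.

0.6127 mol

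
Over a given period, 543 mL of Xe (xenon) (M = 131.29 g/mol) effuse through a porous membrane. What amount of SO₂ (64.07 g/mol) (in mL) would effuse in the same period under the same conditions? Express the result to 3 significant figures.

777 mL

Since effusion rate ∝ 1/√M, rate_SO₂/rate_Xe = √(M_Xe/M_SO₂) = √(131.29/64.07) = √2.049 = 1.431.
So the volume for SO₂ is 543 × 1.431 = 777 mL.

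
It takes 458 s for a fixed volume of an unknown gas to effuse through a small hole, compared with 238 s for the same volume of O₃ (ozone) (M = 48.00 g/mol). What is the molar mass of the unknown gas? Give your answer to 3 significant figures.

178 g/mol

Graham's law gives t_X/t_O₃ = √(M_X/M_O₃).
458/238 = 1.924 = √(M_X/48.00)
M_X = 48.00 × 1.924² = 48.00 × 3.703 = 178 g/mol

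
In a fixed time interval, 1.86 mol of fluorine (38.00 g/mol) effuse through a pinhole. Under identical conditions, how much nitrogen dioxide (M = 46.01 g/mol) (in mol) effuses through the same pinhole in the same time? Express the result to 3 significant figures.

Since effusion rate ∝ 1/√M, rate_NO₂/rate_F₂ = √(M_F₂/M_NO₂) = √(38.00/46.01) = √0.8259 = 0.9088.
So the amount for NO₂ is 1.86 × 0.9088 = 1.69 mol.

1.69 mol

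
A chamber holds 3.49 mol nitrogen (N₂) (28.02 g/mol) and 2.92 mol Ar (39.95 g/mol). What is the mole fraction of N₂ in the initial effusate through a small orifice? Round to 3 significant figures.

Effusion rate of each component ∝ n_i/√M_i (partial pressure × 1/√M).
So x_N₂ in the escaping gas = (n_N₂/√M_N₂) / Σ(n_i/√M_i)
= (3.49/√28.02) / (3.49/√28.02 + 2.92/√39.95) = 0.6593/(0.6593 + 0.4620) = 0.588.

0.588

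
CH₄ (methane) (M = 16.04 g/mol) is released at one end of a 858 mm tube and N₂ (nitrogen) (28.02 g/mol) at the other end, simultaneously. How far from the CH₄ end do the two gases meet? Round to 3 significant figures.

Graham's law gives d_CH₄/d_N₂ = rate_CH₄/rate_N₂ = √(M_N₂/M_CH₄) = √(28.02/16.04) = 1.322.
With d_CH₄ + d_N₂ = 858 mm, d_N₂ = 858/(1 + 1.322) = 369.6 mm.
d_CH₄ = 858 − 369.6 = 488 mm.

488 mm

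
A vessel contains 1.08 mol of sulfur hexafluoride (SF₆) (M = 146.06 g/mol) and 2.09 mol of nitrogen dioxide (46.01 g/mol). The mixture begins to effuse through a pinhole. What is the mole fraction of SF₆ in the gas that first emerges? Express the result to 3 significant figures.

The effusion rate of species i is ∝ p_i/√M_i ∝ n_i/√M_i.
Mole fraction of SF₆ in the effusate = (n_SF₆/√M_SF₆) / (n_SF₆/√M_SF₆ + n_NO₂/√M_NO₂)
= (1.08/√146.06) / (1.08/√146.06 + 2.09/√46.01) = 0.08936/(0.08936 + 0.3081) = 0.225.

0.225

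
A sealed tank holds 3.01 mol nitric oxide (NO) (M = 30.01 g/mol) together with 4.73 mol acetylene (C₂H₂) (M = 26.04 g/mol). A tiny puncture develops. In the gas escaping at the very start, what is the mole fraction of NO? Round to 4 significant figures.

Each component's effusion rate ∝ (its partial pressure)·(1/√M) ∝ n_i/√M_i.
So x_NO in the escaping gas = (n_NO/√M_NO) / Σ(n_i/√M_i)
= (3.01/√30.01) / (3.01/√30.01 + 4.73/√26.04) = 0.5495/(0.5495 + 0.9269) = 0.3722.

0.3722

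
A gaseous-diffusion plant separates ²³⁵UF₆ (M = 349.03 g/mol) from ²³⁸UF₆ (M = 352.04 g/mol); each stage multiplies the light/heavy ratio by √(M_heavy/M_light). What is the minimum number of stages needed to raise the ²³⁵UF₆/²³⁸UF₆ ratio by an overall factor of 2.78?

With α = √(352.04/349.03) per stage, ln α = ½ ln(1.00862) = 0.004293.
Need α^N ≥ 2.78 ⇒ N ≥ ln(2.78) / ln α = 1.022 / 0.004293 = 238.14.
Rounding up, N = 239 stages.

239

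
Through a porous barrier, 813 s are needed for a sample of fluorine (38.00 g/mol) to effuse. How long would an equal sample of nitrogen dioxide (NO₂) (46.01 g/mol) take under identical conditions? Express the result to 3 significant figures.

Using Graham's law: t_NO₂/t_F₂ = √(M_NO₂/M_F₂) = √(46.01/38.00) = √1.211 = 1.100.
So the time for NO₂ is 813 × 1.100 = 895 s.

895 s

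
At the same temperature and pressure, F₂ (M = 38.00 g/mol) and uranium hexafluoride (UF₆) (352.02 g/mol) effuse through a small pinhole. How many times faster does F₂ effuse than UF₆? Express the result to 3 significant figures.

3.04

Graham's law gives rate_F₂/rate_UF₆ = √(M_UF₆/M_F₂) = √(352.02/38.00) = √9.264 = 3.04.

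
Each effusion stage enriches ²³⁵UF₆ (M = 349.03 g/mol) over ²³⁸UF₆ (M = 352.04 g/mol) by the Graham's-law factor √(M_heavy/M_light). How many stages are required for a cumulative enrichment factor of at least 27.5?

772

With α = √(352.04/349.03) per stage, ln α = ½ ln(1.00862) = 0.004293.
Need α^N ≥ 27.5 ⇒ N ≥ ln(27.5) / ln α = 3.314 / 0.004293 = 771.91.
Rounding up, N = 772 stages.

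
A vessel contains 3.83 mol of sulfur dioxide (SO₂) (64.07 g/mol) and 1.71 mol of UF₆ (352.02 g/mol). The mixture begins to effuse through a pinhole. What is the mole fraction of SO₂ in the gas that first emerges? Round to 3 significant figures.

0.840

The effusion rate of species i is ∝ p_i/√M_i ∝ n_i/√M_i.
Mole fraction of SO₂ in the effusate = (n_SO₂/√M_SO₂) / (n_SO₂/√M_SO₂ + n_UF₆/√M_UF₆)
= (3.83/√64.07) / (3.83/√64.07 + 1.71/√352.02) = 0.4785/(0.4785 + 0.09114) = 0.840.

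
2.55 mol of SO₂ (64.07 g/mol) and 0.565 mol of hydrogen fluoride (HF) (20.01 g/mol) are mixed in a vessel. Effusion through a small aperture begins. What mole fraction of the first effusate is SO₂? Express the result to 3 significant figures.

Effusion rate of each component ∝ n_i/√M_i (partial pressure × 1/√M).
So x_SO₂ in the escaping gas = (n_SO₂/√M_SO₂) / Σ(n_i/√M_i)
= (2.55/√64.07) / (2.55/√64.07 + 0.565/√20.01) = 0.3186/(0.3186 + 0.1263) = 0.716.

0.716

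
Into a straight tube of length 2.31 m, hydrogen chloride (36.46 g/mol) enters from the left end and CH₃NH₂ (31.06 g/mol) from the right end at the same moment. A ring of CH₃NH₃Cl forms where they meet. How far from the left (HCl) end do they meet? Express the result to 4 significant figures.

1.109 m

Distances travelled in equal time are proportional to diffusion rates, so d_HCl/d_CH₃NH₂ = √(M_CH₃NH₂/M_HCl) = √(31.06/36.46) = 0.9230.
With d_HCl + d_CH₃NH₂ = 2.31 m, d_CH₃NH₂ = 2.31/(1 + 0.9230) = 1.201 m.
d_HCl = 2.31 − 1.201 = 1.109 m.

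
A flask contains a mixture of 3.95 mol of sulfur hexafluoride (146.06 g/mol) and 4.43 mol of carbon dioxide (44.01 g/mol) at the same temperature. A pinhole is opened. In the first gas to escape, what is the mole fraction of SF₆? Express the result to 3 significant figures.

Rate_i ∝ x_i/√M_i (Graham's law weighted by mole fraction), so the effusate composition follows n_i/√M_i.
So x_SF₆ in the escaping gas = (n_SF₆/√M_SF₆) / Σ(n_i/√M_i)
= (3.95/√146.06) / (3.95/√146.06 + 4.43/√44.01) = 0.3268/(0.3268 + 0.6678) = 0.329.

0.329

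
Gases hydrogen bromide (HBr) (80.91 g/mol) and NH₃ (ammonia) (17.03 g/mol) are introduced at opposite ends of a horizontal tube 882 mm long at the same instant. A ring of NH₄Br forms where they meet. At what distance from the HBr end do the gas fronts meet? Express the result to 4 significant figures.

In equal time, each gas travels a distance ∝ its rate ∝ 1/√M, so d_HBr/d_NH₃ = √(M_NH₃/M_HBr) = √(17.03/80.91) = 0.4588.
With d_HBr + d_NH₃ = 882 mm, d_NH₃ = 882/(1 + 0.4588) = 604.6 mm.
d_HBr = 882 − 604.6 = 277.4 mm.

277.4 mm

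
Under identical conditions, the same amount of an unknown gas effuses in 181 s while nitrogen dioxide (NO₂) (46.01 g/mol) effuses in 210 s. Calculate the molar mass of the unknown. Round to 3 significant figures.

From Graham's law, t_X/t_NO₂ = √(M_X/M_NO₂).
181/210 = 0.8619 = √(M_X/46.01)
M_X = 46.01 × 0.8619² = 46.01 × 0.7429 = 34.2 g/mol

34.2 g/mol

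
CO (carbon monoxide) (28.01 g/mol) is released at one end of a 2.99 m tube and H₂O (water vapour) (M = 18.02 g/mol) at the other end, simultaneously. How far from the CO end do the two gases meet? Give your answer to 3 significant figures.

1.33 m

In equal time, each gas travels a distance ∝ its rate ∝ 1/√M, so d_CO/d_H₂O = √(M_H₂O/M_CO) = √(18.02/28.01) = 0.8021.
With d_CO + d_H₂O = 2.99 m, d_H₂O = 2.99/(1 + 0.8021) = 1.659 m.
d_CO = 2.99 − 1.659 = 1.33 m.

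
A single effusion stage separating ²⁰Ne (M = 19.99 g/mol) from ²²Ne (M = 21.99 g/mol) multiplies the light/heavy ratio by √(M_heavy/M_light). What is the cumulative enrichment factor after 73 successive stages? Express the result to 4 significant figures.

32.48

Overall factor = α^73 with α = √(21.99/19.99), i.e. (21.99/19.99)^(73/2).
= 1.10005^(73/2) = 32.48.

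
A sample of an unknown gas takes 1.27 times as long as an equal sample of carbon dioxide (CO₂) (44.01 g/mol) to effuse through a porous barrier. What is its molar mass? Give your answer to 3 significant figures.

By Graham's law, t_X/t_CO₂ = √(M_X/M_CO₂).
1.27 = √(M_X/44.01)
M_X = 44.01 × 1.27² = 44.01 × 1.613 = 71.0 g/mol

71.0 g/mol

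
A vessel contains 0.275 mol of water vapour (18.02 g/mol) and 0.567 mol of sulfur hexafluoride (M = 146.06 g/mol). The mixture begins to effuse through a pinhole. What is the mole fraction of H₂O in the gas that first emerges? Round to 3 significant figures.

0.580

Each component's effusion rate ∝ (its partial pressure)·(1/√M) ∝ n_i/√M_i.
Mole fraction of H₂O in the effusate = (n_H₂O/√M_H₂O) / (n_H₂O/√M_H₂O + n_SF₆/√M_SF₆)
= (0.275/√18.02) / (0.275/√18.02 + 0.567/√146.06) = 0.06478/(0.06478 + 0.04692) = 0.580.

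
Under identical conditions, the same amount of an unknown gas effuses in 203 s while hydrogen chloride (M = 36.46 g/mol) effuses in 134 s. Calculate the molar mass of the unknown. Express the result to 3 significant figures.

Using Graham's law: t_X/t_HCl = √(M_X/M_HCl).
203/134 = 1.515 = √(M_X/36.46)
M_X = 36.46 × 1.515² = 36.46 × 2.295 = 83.7 g/mol

83.7 g/mol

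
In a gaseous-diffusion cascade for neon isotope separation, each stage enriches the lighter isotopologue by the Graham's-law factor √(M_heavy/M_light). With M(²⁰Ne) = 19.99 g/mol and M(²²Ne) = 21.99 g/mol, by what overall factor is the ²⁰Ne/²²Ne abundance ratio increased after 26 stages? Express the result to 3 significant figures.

After 26 stages the ratio has grown by (√(21.99/19.99))^26 = (21.99/19.99)^(26/2).
= 1.10005^13 = 3.45.

3.45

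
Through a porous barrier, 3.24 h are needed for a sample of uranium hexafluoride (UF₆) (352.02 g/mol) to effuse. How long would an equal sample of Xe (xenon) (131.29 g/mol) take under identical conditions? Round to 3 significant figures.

Graham's law gives t_Xe/t_UF₆ = √(M_Xe/M_UF₆) = √(131.29/352.02) = √0.3730 = 0.6107.
So the time for Xe is 3.24 × 0.6107 = 1.98 h.

1.98 h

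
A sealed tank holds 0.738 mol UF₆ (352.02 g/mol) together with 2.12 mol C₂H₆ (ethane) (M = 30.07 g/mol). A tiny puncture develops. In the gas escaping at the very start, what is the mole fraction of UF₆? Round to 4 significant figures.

0.09235

Each component's effusion rate ∝ (its partial pressure)·(1/√M) ∝ n_i/√M_i.
Mole fraction of UF₆ in the effusate = (n_UF₆/√M_UF₆) / (n_UF₆/√M_UF₆ + n_C₂H₆/√M_C₂H₆)
= (0.738/√352.02) / (0.738/√352.02 + 2.12/√30.07) = 0.03933/(0.03933 + 0.3866) = 0.09235.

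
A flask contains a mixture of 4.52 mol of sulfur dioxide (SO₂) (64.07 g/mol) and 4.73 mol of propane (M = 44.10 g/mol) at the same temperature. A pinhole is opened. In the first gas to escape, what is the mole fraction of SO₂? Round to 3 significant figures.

The effusion rate of species i is ∝ p_i/√M_i ∝ n_i/√M_i.
Mole fraction of SO₂ in the effusate = (n_SO₂/√M_SO₂) / (n_SO₂/√M_SO₂ + n_C₃H₈/√M_C₃H₈)
= (4.52/√64.07) / (4.52/√64.07 + 4.73/√44.10) = 0.5647/(0.5647 + 0.7123) = 0.442.

0.442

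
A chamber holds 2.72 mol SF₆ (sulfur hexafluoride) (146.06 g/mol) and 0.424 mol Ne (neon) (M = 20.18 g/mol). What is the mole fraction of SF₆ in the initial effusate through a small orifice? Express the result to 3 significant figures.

0.705

The effusion rate of species i is ∝ p_i/√M_i ∝ n_i/√M_i.
So x_SF₆ in the escaping gas = (n_SF₆/√M_SF₆) / Σ(n_i/√M_i)
= (2.72/√146.06) / (2.72/√146.06 + 0.424/√20.18) = 0.2251/(0.2251 + 0.09439) = 0.705.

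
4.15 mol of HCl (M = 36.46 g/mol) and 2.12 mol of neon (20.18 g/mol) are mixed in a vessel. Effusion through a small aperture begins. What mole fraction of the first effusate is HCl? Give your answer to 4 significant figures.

Rate_i ∝ x_i/√M_i (Graham's law weighted by mole fraction), so the effusate composition follows n_i/√M_i.
Mole fraction of HCl in the effusate = (n_HCl/√M_HCl) / (n_HCl/√M_HCl + n_Ne/√M_Ne)
= (4.15/√36.46) / (4.15/√36.46 + 2.12/√20.18) = 0.6873/(0.6873 + 0.4719) = 0.5929.

0.5929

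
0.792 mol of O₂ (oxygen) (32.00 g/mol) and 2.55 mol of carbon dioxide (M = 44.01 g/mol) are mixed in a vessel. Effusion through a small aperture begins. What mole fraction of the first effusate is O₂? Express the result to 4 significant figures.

Rate_i ∝ x_i/√M_i (Graham's law weighted by mole fraction), so the effusate composition follows n_i/√M_i.
Mole fraction of O₂ in the effusate = (n_O₂/√M_O₂) / (n_O₂/√M_O₂ + n_CO₂/√M_CO₂)
= (0.792/√32.00) / (0.792/√32.00 + 2.55/√44.01) = 0.1400/(0.1400 + 0.3844) = 0.2670.

0.2670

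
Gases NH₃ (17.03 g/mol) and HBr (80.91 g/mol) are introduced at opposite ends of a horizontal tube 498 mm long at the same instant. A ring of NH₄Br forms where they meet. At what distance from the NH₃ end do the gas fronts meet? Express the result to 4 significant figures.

341.4 mm

Graham's law gives d_NH₃/d_HBr = rate_NH₃/rate_HBr = √(M_HBr/M_NH₃) = √(80.91/17.03) = 2.180.
With d_NH₃ + d_HBr = 498 mm, d_HBr = 498/(1 + 2.180) = 156.6 mm.
d_NH₃ = 498 − 156.6 = 341.4 mm.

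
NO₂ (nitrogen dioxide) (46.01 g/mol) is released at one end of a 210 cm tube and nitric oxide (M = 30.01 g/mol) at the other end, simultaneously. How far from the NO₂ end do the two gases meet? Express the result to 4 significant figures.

The fronts meet when d_NO₂ + d_NO = L with d_NO₂/d_NO = √(M_NO/M_NO₂) (Graham's law). Here √(M_NO/M_NO₂) = √(30.01/46.01) = 0.8076.
With d_NO₂ + d_NO = 210 cm, d_NO = 210/(1 + 0.8076) = 116.2 cm.
d_NO₂ = 210 − 116.2 = 93.83 cm.

93.83 cm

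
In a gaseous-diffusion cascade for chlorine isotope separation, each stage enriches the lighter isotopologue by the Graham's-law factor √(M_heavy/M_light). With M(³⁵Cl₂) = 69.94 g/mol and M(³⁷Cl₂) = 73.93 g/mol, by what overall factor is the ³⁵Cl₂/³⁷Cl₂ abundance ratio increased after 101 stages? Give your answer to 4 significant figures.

16.47

Each stage multiplies the ratio by α = √(73.93/69.94), so after 101 stages the overall factor is α^101 = (73.93/69.94)^(101/2).
= 1.05705^(101/2) = 16.47.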